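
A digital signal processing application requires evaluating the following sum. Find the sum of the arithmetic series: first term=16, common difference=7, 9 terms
Last term: a_n = 16+(9-1)·7 = 72
Sum = n(a_1+a_n)/2 = 9(16+72)/2 = 396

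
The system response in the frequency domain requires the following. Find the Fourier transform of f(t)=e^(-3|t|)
Using the standard pair: F{e^(-a|t|)}=2a/(a^2 + omega^2)
With a=3: F(omega)=6/(9 + omega^2)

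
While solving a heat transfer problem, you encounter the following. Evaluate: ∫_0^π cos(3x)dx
Antiderivative: sin(3x)/3
Evaluate at bounds: [sin(3·π)/3] - [sin(3·0)/3]
= ((0) - (0))/3 = 0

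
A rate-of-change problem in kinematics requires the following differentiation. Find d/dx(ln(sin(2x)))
Chain rule: d/dx[ln(u)]=u'/u where u=sin(2x)
u'=2cos(2x)

Answer: (2cos(2x))/(sin(2x))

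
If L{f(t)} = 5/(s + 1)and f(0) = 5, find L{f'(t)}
L{f'(t)} = s·F(s) - f(0) = 5s/(s + 1) - 5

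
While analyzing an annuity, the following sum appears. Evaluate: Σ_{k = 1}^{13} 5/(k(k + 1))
Partial fractions: 5/(k(k + 1))=5/k - 5/(k + 1)
Telescoping sum: 5(1 - 1/14)=5·13/14

Answer: 65/14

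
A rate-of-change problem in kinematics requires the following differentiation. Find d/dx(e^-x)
Chain rule: d/dx[e^u] = e^u · u' where u = -x
u' = -1

Answer: -1·e^-x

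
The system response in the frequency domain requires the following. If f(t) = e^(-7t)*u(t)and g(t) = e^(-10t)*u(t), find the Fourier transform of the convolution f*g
By the convolution theorem: F{f * g} = F(omega) * G(omega)
F(omega) = 1/(7+j * omega), G(omega) = 1/(10+j * omega)
F{f * g} = 1/((7+j * omega)(10+j * omega))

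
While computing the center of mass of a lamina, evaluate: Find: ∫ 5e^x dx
Since d/dx[e^x] = +e^x, we get 5e^x+C

Answer: 5e^x+C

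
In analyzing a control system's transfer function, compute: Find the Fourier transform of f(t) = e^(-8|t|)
Using the standard pair: F{e^(-a|t|)} = 2a/(a^2 + omega^2)
With a = 8: F(omega) = 16/(64 + omega^2)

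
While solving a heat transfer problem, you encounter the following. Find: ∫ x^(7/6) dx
Power rule: ∫ x^(7/6) dx = x^(13/6)/(13/6)+C

Answer: (6/13)·x^(13/6)+C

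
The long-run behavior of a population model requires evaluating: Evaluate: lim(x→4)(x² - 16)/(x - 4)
Factor: (x² - 16)=(x-4)(x + 4)
Cancel (x-4): lim(x→4) (x + 4)=8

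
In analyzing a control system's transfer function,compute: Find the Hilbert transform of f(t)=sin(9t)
The Hilbert transform shifts each frequency component by -pi/2.
H{sin(wt)}=-cos(wt)
With w=9: H{sin(9t)}=-cos(9t)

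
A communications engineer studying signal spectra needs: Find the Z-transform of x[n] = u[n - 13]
Using the time-shift property: Z{u[n-13]} = z^(-13) * z/(z-1)
= z^(-12)/(z-1)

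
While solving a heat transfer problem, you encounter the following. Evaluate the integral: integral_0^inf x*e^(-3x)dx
This is a Gamma integral. Substitute u = 3x (du = 3 dx):
integral_0^inf x * e^(-3x) dx = (1/3^2) integral_0^inf u^1 * e^(-u) du
= Gamma(2)/3^2 = 1!/3^2 = 1/9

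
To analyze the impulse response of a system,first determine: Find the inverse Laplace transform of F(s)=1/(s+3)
L^(-1){1/(s-a)} = c·e^(at)
Here a = -3, c = 1

Answer: e^(-3t)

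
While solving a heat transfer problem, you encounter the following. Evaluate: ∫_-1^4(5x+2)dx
Step 1: Find antiderivative F(x)=(5/2)x^2+2x
Step 2: F(4) - F(-1)=48 - (1/2)=95/2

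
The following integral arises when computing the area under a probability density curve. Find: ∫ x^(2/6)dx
Power rule: ∫ x^(1/3) dx = x^(4/3)/(4/3)+C

Answer: (3/4)·x^(4/3)+C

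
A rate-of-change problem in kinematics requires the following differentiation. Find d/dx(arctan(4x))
d/dx[arctan(u)] = u'/(1+u²), u = 4x, u' = 4

Answer: 4/(1+16x²)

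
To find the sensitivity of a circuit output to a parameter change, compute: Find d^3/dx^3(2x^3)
Apply power rule 3 times:
d^1: 6x^2
d^2: 12x
d^3: 12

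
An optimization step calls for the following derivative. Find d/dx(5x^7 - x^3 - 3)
Power rule: d/dx(ax^n)=n·a·x^(n-1)
Term by term: 35·x^6-3·x^2

Answer: 35x^6-3x^2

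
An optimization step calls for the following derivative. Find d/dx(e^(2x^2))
Chain rule: d/dx[e^u]=e^u · u' where u=2x^2
u'=4x

Answer: 4x·e^(2x^2)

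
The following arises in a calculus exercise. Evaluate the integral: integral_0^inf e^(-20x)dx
integral_0^inf e^(-20x) dx=[-1/20 * e^(-20x)]_0^inf
=0 - (-1/20)=1/20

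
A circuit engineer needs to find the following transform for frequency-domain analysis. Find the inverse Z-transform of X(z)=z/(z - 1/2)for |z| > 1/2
Standard pair: z/(z-a) <-> a^n * u[n] for causal signals
With a = 1/2: x[n] = (1/2)^n * u[n]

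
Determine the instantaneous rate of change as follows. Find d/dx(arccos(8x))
d/dx[arccos(u)]=-u'/√(1-u²), u=8x, u'=8

Answer: -8/√(1 - 64x²)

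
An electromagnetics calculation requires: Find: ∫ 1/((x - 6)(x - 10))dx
Partial fractions: 1/((x-6)(x-10)) = A/(x-6)+B/(x-10)
A = -1/4, B = 1/4
∫ [-1/4· 1/(x-6)+1/4· 1/(x-10)] dx
= (1/4)[ln|x-10| - ln|x-6|]+C

Answer: (1/4)·ln|(x-10)/(x-6)|+C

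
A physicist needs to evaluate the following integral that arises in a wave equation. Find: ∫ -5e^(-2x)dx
Since d/dx[e^(-2x)]=-2e^(-2x), we get 5/2 e^(-2x)+C

Answer: (5/2)e^(-2x)+C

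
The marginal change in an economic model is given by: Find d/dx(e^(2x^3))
Chain rule: d/dx[e^u] = e^u · u' where u = 2x^3
u' = 6x^2

Answer: 6x^2·e^(2x^3)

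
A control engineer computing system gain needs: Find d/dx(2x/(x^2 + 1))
Quotient rule: (f/g)' = (f'g - fg')/g²
f = 2x, f' = 2
g = x^2 + 1, g' = 2x

Answer: (2·(x^2 + 1) - 4x^2)/(x^2 + 1)²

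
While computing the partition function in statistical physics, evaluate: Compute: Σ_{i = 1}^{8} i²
Using formula: Σ i^2=n(n+1)(2n+1)/6=8·9·17/6=204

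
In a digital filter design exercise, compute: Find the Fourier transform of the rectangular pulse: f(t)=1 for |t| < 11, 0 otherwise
F(omega) = integral from -11 to 11 of e^(-j * omega * t) dt
= 2 * sin(11 * omega)/omega = 22 * sinc(11 * omega/pi)

Answer: 2 * sin(11 * omega)/omega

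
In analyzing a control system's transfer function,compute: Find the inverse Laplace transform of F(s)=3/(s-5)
L^(-1){3/(s-a)} = c·e^(at)
Here a = 5, c = 3

Answer: 3e^(5t)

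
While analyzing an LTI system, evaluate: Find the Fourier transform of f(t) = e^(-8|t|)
Using the standard pair: F{e^(-a|t|)}=2a/(a^2+omega^2)
With a=8: F(omega)=16/(64+omega^2)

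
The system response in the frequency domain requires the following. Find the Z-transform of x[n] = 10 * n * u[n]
Z{n * u[n]} = z/(z-1)^2
By linearity: Z{10 * n * u[n]} = 10z/(z-1)^2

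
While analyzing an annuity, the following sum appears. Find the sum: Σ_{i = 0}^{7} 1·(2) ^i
Geometric series: S=a(1 - r^n)/(1 - r)
a=1, r=2, n=8
S=1(1 - 256)/-1=255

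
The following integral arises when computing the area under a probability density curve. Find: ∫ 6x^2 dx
Using power rule: ∫ 6x^2 dx=6/3 x^3+C=2x^3+C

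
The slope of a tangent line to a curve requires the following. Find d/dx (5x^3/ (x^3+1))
Quotient rule: (f/g)'=(f'g - fg')/g²
f=5x^3, f'=15x^2
g=x^3+1, g'=3x^2

Answer: (15x^2·(x^3+1)-15x^5)/(x^3+1)²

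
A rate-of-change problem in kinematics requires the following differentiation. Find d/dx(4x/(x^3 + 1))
Quotient rule: (f/g)'=(f'g - fg')/g²
f=4x, f'=4
g=x^3 + 1, g'=3x^2

Answer: (4·(x^3 + 1) - 12x^3)/(x^3 + 1)²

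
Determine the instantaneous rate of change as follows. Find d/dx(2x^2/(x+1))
Quotient rule: (f/g)' = (f'g - fg')/g²
f = 2x^2, f' = 4x
g = x+1, g' = 1

Answer: (4x·(x+1)-2x^2)/(x+1)²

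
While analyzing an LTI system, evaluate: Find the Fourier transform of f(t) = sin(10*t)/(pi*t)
sin(W*t)/(pi*t)=(W/pi)*sinc(W*t/pi) is the impulse response of the ideal low-pass filter with cutoff W (here W=10).
Its Fourier transform is a rectangular function:
F(omega)=1 for |omega| < 10, 0 otherwise

Answer: rect(omega/20) [i.e., 1 for |omega| < 10, 0 otherwise]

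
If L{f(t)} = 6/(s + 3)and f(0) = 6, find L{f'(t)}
L{f'(t)} = s·F(s) - f(0) = 6s/(s + 3) - 6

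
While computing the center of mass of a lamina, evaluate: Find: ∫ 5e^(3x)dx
Since d/dx[e^(3x)] = 3e^(3x), we get 5/3 e^(3x)+C

Answer: (5/3)e^(3x)+C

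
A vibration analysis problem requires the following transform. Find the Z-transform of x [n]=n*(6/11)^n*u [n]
Using the property Z{n * a^n * u[n]} = az/(z-a)^2
With a = 6/11: X(z) = (6/11)z/(z - 6/11)^2, |z| > 6/11

Answer: (6/11)z/(z - 6/11)^2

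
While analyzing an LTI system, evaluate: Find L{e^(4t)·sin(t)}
First shifting: L{e^(at)f(t)} = F(s-a)
L{sin(t)} = 1/(s² + 1)
Shift: 1/((s-4)² + 1)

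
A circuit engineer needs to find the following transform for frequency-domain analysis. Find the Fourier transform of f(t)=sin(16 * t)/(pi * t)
sin(W*t)/(pi*t)=(W/pi)*sinc(W*t/pi) is the impulse response of the ideal low-pass filter with cutoff W (here W=16).
Its Fourier transform is a rectangular function:
F(omega)=1 for |omega| < 16, 0 otherwise

Answer: rect(omega/32) [i.e., 1 for |omega| < 16, 0 otherwise]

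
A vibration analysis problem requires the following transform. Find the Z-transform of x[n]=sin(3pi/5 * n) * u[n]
Z{sin(w0 * n) * u[n]}=z * sin(w0)/(z^2-2z * cos(w0)+1)
With w0=3pi/5: X(z)=z * sin(3pi/5)/(z^2-2z * cos(3pi/5)+1)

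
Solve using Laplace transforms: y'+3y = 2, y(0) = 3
Take L of both sides: sY(s)-3+3Y(s)=2/s
Y(s)(s+3)=2/s+3
Y(s)=2/(s(s+3))+3/(s+3)
Partial fractions: 2/(s(s+3))=(2/3)/s - (2/3)/(s+3)
So Y(s)=(2/3)/s+(7/3)/(s+3)
Inverse transform (L^(-1){1/s}=1, L^(-1){1/(s+3)}=e^(-3t)):

Answer: y(t)=2/3+(7/3)·e^(-3t)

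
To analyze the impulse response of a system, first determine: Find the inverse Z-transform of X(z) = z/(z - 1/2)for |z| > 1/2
Standard pair: z/(z-a) <-> a^n*u[n] for causal signals
With a = 1/2: x[n] = (1/2)^n*u[n]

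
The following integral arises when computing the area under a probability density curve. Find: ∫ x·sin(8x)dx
By parts: u = x, dv = sin(8x) dx
du = dx, v = -cos(8x)/8
= -x·cos(8x)/8 + sin(8x)/8² + C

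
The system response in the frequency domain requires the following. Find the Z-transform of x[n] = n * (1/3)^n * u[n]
Using the property Z{n * a^n * u[n]}=az/(z-a)^2
With a=1/3: X(z)=(1/3)z/(z - 1/3)^2, |z| > 1/3

Answer: (1/3)z/(z - 1/3)^2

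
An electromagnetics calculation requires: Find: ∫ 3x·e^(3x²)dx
Let u = 3x², du = 6x dx
∫ (1/2)e^u du = e^u/2 + C

Answer: e^(3x²)/2 + C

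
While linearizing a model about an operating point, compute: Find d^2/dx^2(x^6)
Apply power rule 2 times:
d^1: 6x^5
d^2: 30x^4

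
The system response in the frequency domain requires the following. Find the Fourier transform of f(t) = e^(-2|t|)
Using the standard pair: F{e^(-a|t|)} = 2a/(a^2+omega^2)
With a = 2: F(omega) = 4/(4+omega^2)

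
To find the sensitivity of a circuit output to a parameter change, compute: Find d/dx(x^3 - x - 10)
Power rule: d/dx(ax^n) = n·a·x^(n-1)
Term by term: 3·x^2 - 1

Answer: 3x^2 - 1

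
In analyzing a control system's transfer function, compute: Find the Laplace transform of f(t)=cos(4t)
L{cos(wt)}=s/(s²+w²)
L{cos(4t)}=s/(s²+16)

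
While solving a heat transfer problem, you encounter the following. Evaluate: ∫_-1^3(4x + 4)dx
Step 1: Find antiderivative F(x) = 2x^2 + 4x
Step 2: F(3) - F(-1) = 30 - (-2) = 32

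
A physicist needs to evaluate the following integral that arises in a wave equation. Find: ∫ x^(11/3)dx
Power rule: ∫ x^(11/3) dx = x^(14/3)/(14/3)+C

Answer: (3/14)·x^(14/3)+C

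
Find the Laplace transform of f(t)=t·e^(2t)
L{t·e^(at)} = 1/(s-a)²
L{t·e^(2t)} = 1/(s-2)²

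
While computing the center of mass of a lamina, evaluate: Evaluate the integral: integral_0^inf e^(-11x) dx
integral_0^inf e^(-11x) dx = [-1/11*e^(-11x)]_0^inf
= 0 - (-1/11) = 1/11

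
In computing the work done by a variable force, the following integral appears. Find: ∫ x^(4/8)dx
Power rule: ∫ x^(1/2) dx=x^(3/2)/(3/2)+C

Answer: (2/3)·x^(3/2)+C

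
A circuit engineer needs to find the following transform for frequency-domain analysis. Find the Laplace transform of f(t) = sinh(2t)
L{sinh(at)} = a/(s²-a²)
L{sinh(2t)} = 2/(s²-4)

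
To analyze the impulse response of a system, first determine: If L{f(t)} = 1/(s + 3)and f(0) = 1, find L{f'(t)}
L{f'(t)} = s·F(s) - f(0) = s/(s + 3) - 1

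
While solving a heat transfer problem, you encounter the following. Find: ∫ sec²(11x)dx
Since d/dx[tan(11x)] = 11sec²(11x), integral = tan(11x)/11 + C

Answer: (1/11)tan(11x) + C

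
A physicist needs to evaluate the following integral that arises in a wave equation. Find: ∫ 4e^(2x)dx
Since d/dx[e^(2x)] = 2e^(2x), we get 2 e^(2x) + C

Answer: 2e^(2x) + C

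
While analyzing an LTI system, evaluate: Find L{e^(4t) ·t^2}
First shifting: L{e^(at)f(t)}=F(s-a)
L{t^2}=2/s^3
Shift s → s-4: 2/(s-4)^3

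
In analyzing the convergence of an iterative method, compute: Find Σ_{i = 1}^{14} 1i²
=1·n(n+1)(2n+1)/6=1·14·15·29/6=1015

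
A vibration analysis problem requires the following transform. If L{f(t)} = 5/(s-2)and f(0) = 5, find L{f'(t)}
L{f'(t)}=s·F(s) - f(0)=5s/(s-2) - 5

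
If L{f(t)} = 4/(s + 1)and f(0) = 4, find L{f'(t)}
L{f'(t)}=s·F(s) - f(0)=4s/(s+1)-4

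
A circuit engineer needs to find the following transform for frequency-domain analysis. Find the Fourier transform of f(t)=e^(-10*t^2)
The Fourier transform of a Gaussian e^(-a * t^2) is sqrt(pi/a) * e^(-omega^2/(4a)).
With a=10: F(omega)=sqrt(pi/10) * e^(-omega^2/40)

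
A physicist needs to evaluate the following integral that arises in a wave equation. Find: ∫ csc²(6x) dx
Since d/dx[-cot(6x)] = 6csc²(6x), integral = -cot(6x)/6+C

Answer: (-1/6)cot(6x)+C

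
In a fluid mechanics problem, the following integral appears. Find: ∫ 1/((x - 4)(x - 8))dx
Partial fractions: 1/((x-4)(x-8)) = A/(x-4)+B/(x-8)
A = -1/4, B = 1/4
∫ [-1/4· 1/(x-4)+1/4· 1/(x-8)] dx
= (1/4)[ln|x-8| - ln|x-4|]+C

Answer: (1/4)·ln|(x-8)/(x-4)|+C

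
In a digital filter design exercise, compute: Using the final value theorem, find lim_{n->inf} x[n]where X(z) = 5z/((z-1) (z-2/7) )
Final value theorem: lim x[n]=lim_{z->1} (z-1)*X(z)
(z-1)*X(z)=5z/(z-2/7)
As z->1: 5/(1-2/7)=5/(5/7)=7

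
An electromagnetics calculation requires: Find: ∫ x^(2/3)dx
Power rule: ∫ x^(2/3) dx=x^(5/3)/(5/3) + C

Answer: (3/5)·x^(5/3) + C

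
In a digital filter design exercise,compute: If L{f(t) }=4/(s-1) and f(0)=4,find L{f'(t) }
L{f'(t)}=s·F(s) - f(0)=4s/(s-1) - 4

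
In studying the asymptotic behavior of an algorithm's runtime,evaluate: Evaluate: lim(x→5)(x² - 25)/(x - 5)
Factor: (x² - 25) = (x-5)(x + 5)
Cancel (x-5): lim(x→5) (x + 5) = 10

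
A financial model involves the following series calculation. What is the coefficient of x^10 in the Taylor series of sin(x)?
sin(x) has only odd powers. Coefficient of x^10=0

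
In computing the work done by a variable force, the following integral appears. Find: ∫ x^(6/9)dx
Power rule: ∫ x^(2/3) dx = x^(5/3)/(5/3) + C

Answer: (3/5)·x^(5/3) + C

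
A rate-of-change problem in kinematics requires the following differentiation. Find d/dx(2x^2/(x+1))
Quotient rule: (f/g)' = (f'g - fg')/g²
f = 2x^2, f' = 4x
g = x + 1, g' = 1

Answer: (4x·(x + 1) - 2x^2)/(x + 1)²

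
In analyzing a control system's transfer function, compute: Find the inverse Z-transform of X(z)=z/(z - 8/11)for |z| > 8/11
Standard pair: z/(z-a) <-> a^n * u[n] for causal signals
With a = 8/11: x[n] = (8/11)^n * u[n]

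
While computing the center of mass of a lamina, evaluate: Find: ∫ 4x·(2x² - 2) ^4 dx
Let u = 2x² - 2, du = 4x dx
∫ u^4 du = u^5/5+C

Answer: (2x² - 2)^5/5+C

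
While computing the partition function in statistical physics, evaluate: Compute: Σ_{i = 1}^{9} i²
Using formula: Σ i^2=n(n + 1)(2n + 1)/6=9·10·19/6=285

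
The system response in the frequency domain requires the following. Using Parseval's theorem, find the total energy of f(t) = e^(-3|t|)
Parseval's theorem: E=integral |f(t)|^2 dt=(1/2pi) integral |F(omega)|^2 domega
E=integral_{-inf}^{inf} e^(-6|t|) dt=2*integral_0^inf e^(-6t) dt=2/(2*3)=1/3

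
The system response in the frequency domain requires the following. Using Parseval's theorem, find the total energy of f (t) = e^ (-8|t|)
Parseval's theorem: E = integral |f(t)|^2 dt = (1/2pi) integral |F(omega)|^2 domega
E = integral_{-inf}^{inf} e^(-16|t|) dt = 2*integral_0^inf e^(-16t) dt = 2/(2*8) = 1/8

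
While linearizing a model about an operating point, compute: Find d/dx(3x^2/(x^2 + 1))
Quotient rule: (f/g)' = (f'g - fg')/g²
f = 3x^2, f' = 6x
g = x^2+1, g' = 2x

Answer: (6x·(x^2+1)-6x^3)/(x^2+1)²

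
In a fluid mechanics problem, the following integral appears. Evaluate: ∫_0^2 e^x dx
Antiderivative: e^x
Evaluate: (e^2-1)

Answer: e^2-1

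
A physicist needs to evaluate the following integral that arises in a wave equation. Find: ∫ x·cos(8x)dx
By parts: u = x, dv = cos(8x) dx
du = dx, v = sin(8x)/8
= x·sin(8x)/8+cos(8x)/8²+C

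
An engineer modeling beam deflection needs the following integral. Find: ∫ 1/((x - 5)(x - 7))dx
Partial fractions: 1/((x-5)(x-7))=A/(x-5) + B/(x-7)
A=-1/2, B=1/2
∫ [-1/2· 1/(x-5) + 1/2· 1/(x-7)] dx
=(1/2)[ln|x-7| - ln|x-5|] + C

Answer: (1/2)·ln|(x-7)/(x-5)| + C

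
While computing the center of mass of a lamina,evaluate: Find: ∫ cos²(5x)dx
Using identity cos²(u) = (1 + cos(2u))/2:
∫ (1 + cos(10x))/2 dx = x/2 + sin(10x)/20 + C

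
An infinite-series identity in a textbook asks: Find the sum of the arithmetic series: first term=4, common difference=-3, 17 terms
Last term: a_n = 4+(17-1)·-3 = -44
Sum = n(a_1+a_n)/2 = 17(4+(-44))/2 = -340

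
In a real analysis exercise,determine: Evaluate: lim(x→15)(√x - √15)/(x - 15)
Multiply by conjugate (√x+√15)/(√x+√15):
= (x - 15)/((x - 15)(√x+√15)) = 1/(√x+√15)
As x → 15: 1/(2√15)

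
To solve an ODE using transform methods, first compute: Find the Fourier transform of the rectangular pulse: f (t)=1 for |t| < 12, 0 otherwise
F(omega) = integral from -12 to 12 of e^(-j*omega*t) dt
= 2*sin(12*omega)/omega = 24*sinc(12*omega/pi)

Answer: 2*sin(12*omega)/omega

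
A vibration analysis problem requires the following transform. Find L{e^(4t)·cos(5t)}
First shifting: L{e^(at)f(t)}=F(s-a)
L{cos(5t)}=s/(s² + 25)
Shift: (s-4)/((s-4)² + 25)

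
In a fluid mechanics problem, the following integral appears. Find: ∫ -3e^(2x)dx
Since d/dx[e^(2x)]=2e^(2x), we get -3/2 e^(2x)+C

Answer: (-3/2)e^(2x)+C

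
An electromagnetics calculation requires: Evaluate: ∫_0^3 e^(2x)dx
Antiderivative: (1/2)e^(2x)
Evaluate: (1/2)(e^6 - 1)

Answer: (e^6 - 1)/2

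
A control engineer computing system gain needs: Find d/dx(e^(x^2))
Chain rule: d/dx[e^u] = e^u · u' where u = x^2
u' = 2x

Answer: 2x·e^(x^2)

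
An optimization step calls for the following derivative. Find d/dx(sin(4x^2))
Chain rule: d/dx[sin(u)]=cos(u)·u' where u=4x^2
u'=8x

Answer: 8x·cos(4x^2)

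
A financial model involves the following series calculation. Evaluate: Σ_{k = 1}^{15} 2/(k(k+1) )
Partial fractions: 2/(k(k + 1))=2/k - 2/(k + 1)
Telescoping sum: 2(1 - 1/16)=2·15/16

Answer: 15/8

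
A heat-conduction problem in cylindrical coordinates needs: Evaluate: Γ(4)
Γ(n)=(n-1)! for positive integers
Γ(4)=3!=6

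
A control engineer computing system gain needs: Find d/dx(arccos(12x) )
d/dx[arccos(u)]=-u'/√(1-u²), u=12x, u'=12

Answer: -12/√(1-144x²)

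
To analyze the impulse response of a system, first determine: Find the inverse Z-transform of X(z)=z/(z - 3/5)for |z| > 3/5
Standard pair: z/(z-a) <-> a^n * u[n] for causal signals
With a=3/5: x[n]=(3/5)^n * u[n]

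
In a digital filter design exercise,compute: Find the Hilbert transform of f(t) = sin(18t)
The Hilbert transform shifts each frequency component by -pi/2.
H{sin(wt)} = -cos(wt)
With w = 18: H{sin(18t)} = -cos(18t)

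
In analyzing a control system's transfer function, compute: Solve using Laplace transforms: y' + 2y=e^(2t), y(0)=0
Take L: sY - 0 + 2Y=1/(s-2)
Y(s + 2)=1/(s-2) + 0
Y=1/((s-2)(s + 2)) + 0/(s + 2)
Partial fractions: 1/((s-2)(s + 2))=(1/4)/(s-2) - (1/4)/(s + 2)
So Y=(1/4)/(s-2) - (1/4)/(s + 2)
Inverse Laplace transform (L^(-1){1/(s-2)}=e^(2t), L^(-1){1/(s + 2)}=e^(-2t)):

Answer: y(t)=(1/4)·e^(2t) - (1/4)·e^(-2t)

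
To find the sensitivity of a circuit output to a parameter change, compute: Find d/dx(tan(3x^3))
Chain rule: d/dx[tan(u)] = sec²(u)·u' where u = 3x^3
u' = 9x^2

Answer: 9x^2·sec²(3x^3)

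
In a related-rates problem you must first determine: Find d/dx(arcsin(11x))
d/dx[arcsin(u)] = u'/√(1-u²), u = 11x, u' = 11

Answer: 11/√(1-121x²)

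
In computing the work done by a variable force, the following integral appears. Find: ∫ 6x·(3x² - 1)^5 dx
Let u=3x² - 1, du=6x dx
∫ u^5 du=u^6/6+C

Answer: (3x² - 1)^6/6+C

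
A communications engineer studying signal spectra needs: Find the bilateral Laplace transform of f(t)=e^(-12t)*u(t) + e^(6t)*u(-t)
For e^(-12t) * u(t): L=1/(s + 12), Re(s) > -12
For e^(6t) * u(-t): L=-1/(s-6), Re(s) < 6
Combined: F(s)=1/(s + 12) - 1/(s-6), -12 < Re(s) < 6

Answer: 1/(s + 12) - 1/(s-6), ROC: -12 < Re(s) < 6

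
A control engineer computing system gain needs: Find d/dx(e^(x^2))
Chain rule: d/dx[e^u] = e^u · u' where u = x^2
u' = 2x

Answer: 2x·e^(x^2)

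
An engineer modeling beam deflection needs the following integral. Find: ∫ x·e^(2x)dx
Integration by parts: u=x, dv=e^(2x) dx
du=dx, v=e^(2x)/2
=x·e^(2x)/2 - ∫ e^(2x)/2 dx
=x·e^(2x)/2 - e^(2x)/4 + C

Answer: e^(2x)(x/2 - 1/4) + C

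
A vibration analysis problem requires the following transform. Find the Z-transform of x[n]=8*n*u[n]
Z{n*u[n]} = z/(z-1)^2
By linearity: Z{8*n*u[n]} = 8z/(z-1)^2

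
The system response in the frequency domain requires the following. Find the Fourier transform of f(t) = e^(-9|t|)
Using the standard pair: F{e^(-a|t|)}=2a/(a^2+omega^2)
With a=9: F(omega)=18/(81+omega^2)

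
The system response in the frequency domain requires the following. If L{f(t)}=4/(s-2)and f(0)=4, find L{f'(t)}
L{f'(t)}=s·F(s) - f(0)=4s/(s-2) - 4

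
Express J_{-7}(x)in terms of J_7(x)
For integer n: J_{-n}(x)=(-1)^n J_n(x)
With n=7: J_{-7}(x)=(-1)^7 J_7(x)=-J_7(x)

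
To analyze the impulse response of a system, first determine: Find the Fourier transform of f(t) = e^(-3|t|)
Using the standard pair: F{e^(-a|t|)}=2a/(a^2 + omega^2)
With a=3: F(omega)=6/(9 + omega^2)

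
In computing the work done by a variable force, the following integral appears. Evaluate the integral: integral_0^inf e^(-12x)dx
integral_0^inf e^(-12x) dx=[-1/12 * e^(-12x)]_0^inf
=0 - (-1/12)=1/12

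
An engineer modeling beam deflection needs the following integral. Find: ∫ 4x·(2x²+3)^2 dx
Let u=2x²+3, du=4x dx
∫ u^2 du=u^3/3+C

Answer: (2x²+3)^3/3+C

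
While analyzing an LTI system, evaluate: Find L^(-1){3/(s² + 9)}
L^(-1){w/(s²+w²)} = sin(wt)
Here w = 3

Answer: sin(3t)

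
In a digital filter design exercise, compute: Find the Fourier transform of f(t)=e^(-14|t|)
Using the standard pair: F{e^(-a|t|)}=2a/(a^2+omega^2)
With a=14: F(omega)=28/(196+omega^2)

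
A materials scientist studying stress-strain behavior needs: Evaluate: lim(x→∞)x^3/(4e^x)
Apply L'Hôpital 3 times (∞/∞ each time):
Eventually get 3!/(4e^x) → 0

Answer: 0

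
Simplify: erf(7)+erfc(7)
By definition erfc(x)=1 - erf(x)
erf(7) + erfc(7)=erf(7) + 1 - erf(7)=1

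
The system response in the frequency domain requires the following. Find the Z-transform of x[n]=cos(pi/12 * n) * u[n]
Z{cos(w0 * n) * u[n]}=z(z - cos(w0))/(z^2-2z * cos(w0)+1)
With w0=pi/12: X(z)=z(z - cos(pi/12))/(z^2-2z * cos(pi/12)+1)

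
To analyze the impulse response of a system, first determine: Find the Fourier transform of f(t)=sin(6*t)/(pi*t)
sin(W*t)/(pi*t)=(W/pi)*sinc(W*t/pi) is the impulse response of the ideal low-pass filter with cutoff W (here W=6).
Its Fourier transform is a rectangular function:
F(omega)=1 for |omega| < 6, 0 otherwise

Answer: rect(omega/12) [i.e., 1 for |omega| < 6, 0 otherwise]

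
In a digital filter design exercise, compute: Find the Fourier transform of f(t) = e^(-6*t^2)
The Fourier transform of a Gaussian e^(-a * t^2) is sqrt(pi/a) * e^(-omega^2/(4a)).
With a=6: F(omega)=sqrt(pi/6) * e^(-omega^2/24)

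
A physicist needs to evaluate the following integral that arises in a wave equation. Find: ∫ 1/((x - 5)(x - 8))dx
Partial fractions: 1/((x-5)(x-8)) = A/(x-5) + B/(x-8)
A = -1/3, B = 1/3
∫ [-1/3· 1/(x-5) + 1/3· 1/(x-8)] dx
= (1/3)[ln|x-8| - ln|x-5|] + C

Answer: (1/3)·ln|(x-8)/(x-5)| + C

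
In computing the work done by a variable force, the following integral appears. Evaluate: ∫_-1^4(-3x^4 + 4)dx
Step 1: Find antiderivative F(x) = (-3/5)x^5+4x
Step 2: F(4) - F(-1) = -2992/5 - (-17/5) = -595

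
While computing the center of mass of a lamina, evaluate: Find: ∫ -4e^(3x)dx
Since d/dx[e^(3x)] = 3e^(3x), we get -4/3 e^(3x)+C

Answer: (-4/3)e^(3x)+C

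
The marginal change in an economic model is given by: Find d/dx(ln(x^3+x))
Chain rule: d/dx[ln(u)]=u'/u where u=x^3+x
u'=3x^2+1

Answer: (3x^2+1)/(x^3+x)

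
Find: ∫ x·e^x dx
Integration by parts: u = x, dv = e^x dx
du = dx, v = e^x
= x·e^x - ∫ e^x dx
= x·e^x - e^x + C

Answer: e^x(x - 1) + C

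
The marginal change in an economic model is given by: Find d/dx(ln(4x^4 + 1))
Chain rule: d/dx[ln(u)]=u'/u where u=4x^4 + 1
u'=16x^3

Answer: (16x^3)/(4x^4 + 1)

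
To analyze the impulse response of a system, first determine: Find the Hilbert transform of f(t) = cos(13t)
The Hilbert transform shifts each frequency component by -pi/2.
H{cos(wt)} = sin(wt)
With w = 13: H{cos(13t)} = sin(13t)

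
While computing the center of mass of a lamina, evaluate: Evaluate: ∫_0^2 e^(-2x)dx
Antiderivative: (1/(-2))e^(-2x)
Evaluate: (1/(-2))(e^-4-1)

Answer: (e^-4-1)/(-2)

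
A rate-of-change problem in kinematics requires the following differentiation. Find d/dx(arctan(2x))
d/dx[arctan(u)]=u'/(1+u²), u=2x, u'=2

Answer: 2/(1+4x²)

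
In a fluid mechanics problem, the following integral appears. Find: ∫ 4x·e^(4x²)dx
Let u = 4x², du = 8x dx
∫ (1/2)e^u du = e^u/2+C

Answer: e^(4x²)/2+C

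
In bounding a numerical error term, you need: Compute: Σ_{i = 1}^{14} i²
Using formula: Σ i^2 = n(n + 1)(2n + 1)/6 = 14·15·29/6 = 1015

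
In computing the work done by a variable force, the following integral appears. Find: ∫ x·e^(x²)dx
Let u = x², du = 2x dx
∫ (1/2)e^u du = e^u/2+C

Answer: e^(x²)/2+C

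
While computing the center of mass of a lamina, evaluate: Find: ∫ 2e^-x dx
Since d/dx[e^-x]=- e^-x, we get -2e^-x+C

Answer: -2e^-x+C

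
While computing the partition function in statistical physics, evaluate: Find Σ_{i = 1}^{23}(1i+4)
= 1·Σ i + 4·23 = 1·276 + 92 = 368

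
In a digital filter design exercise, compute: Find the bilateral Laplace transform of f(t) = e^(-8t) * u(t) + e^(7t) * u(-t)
For e^(-8t) * u(t): L = 1/(s+8), Re(s) > -8
For e^(7t) * u(-t): L = -1/(s-7), Re(s) < 7
Combined: F(s) = 1/(s+8)-1/(s-7), -8 < Re(s) < 7

Answer: 1/(s+8)-1/(s-7), ROC: -8 < Re(s) < 7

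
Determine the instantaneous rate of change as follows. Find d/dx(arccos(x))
d/dx[arccos(u)]=-u'/√(1-u²), u=x, u'=1

Answer: -1/√(1-x²)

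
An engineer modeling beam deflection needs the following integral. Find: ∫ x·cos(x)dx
By parts: u=x, dv=cos(x) dx
du=dx, v=sin(x)
=x·sin(x)+cos(x)+C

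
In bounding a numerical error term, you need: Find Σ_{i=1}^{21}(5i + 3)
= 5·Σ i+3·21 = 5·231+63 = 1218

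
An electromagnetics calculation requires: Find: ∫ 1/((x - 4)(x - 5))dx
Partial fractions: 1/((x-4)(x-5)) = A/(x-4)+B/(x-5)
A = -1, B = 1
∫ [-1· 1/(x-4)+1· 1/(x-5)] dx
= (1)[ln|x-5| - ln|x-4|]+C

Answer: ln|(x-5)/(x-4)|+C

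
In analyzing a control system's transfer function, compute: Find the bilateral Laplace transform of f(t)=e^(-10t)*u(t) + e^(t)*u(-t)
For e^(-10t)*u(t): L = 1/(s + 10), Re(s) > -10
For e^(t)*u(-t): L = -1/(s-1), Re(s) < 1
Combined: F(s) = 1/(s + 10) - 1/(s-1), -10 < Re(s) < 1

Answer: 1/(s + 10) - 1/(s-1), ROC: -10 < Re(s) < 1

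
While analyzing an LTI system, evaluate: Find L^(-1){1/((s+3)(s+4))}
Partial fractions: 1/((s + 3)(s + 4)) = A/(s + 3) + B/(s + 4)
Cover-up: A = 1/(s + 4)|_{s = -3} = 1; B = 1/(s + 3)|_{s = -4} = -1
L^(-1) = e^(-3t) - e^(-4t)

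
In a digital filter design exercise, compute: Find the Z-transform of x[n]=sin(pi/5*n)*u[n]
Z{sin(w0 * n) * u[n]} = z * sin(w0)/(z^2 - 2z * cos(w0) + 1)
With w0 = pi/5: X(z) = z * sin(pi/5)/(z^2 - 2z * cos(pi/5) + 1)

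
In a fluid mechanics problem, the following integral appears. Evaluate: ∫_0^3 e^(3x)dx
Antiderivative: (1/3)e^(3x)
Evaluate: (1/3)(e^9-1)

Answer: (e^9-1)/3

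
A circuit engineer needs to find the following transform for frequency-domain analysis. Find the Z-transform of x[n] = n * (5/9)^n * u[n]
Using the property Z{n*a^n*u[n]}=az/(z-a)^2
With a=5/9: X(z)=(5/9)z/(z - 5/9)^2, |z| > 5/9

Answer: (5/9)z/(z - 5/9)^2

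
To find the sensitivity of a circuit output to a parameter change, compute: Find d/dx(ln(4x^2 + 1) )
Chain rule: d/dx[ln(u)] = u'/u where u = 4x^2+1
u' = 8x

Answer: (8x)/(4x^2+1)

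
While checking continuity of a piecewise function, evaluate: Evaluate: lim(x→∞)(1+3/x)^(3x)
Rewrite as [(1 + 3/x)^x]^3.
lim(1 + 3/x)^x = e^3, so limit = (e^3)^3 = e^9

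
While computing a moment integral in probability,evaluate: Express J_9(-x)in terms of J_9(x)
For integer n: J_n(-x)=(-1)^n J_n(x)
With n=9: J_9(-x)=(-1)^9 J_9(x)=-J_9(x)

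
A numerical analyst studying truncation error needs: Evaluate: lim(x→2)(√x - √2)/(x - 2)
Multiply by conjugate (√x+√2)/(√x+√2):
= (x - 2)/((x - 2)(√x+√2)) = 1/(√x+√2)
As x → 2: 1/(2√2)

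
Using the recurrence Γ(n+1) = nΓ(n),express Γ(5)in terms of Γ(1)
Γ(5) = 4Γ(4) = 4·3Γ(3) = ... = 4!·Γ(1) = 24·Γ(1)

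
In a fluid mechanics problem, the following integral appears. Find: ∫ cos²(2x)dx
Using identity cos²(u) = (1 + cos(2u))/2:
∫ (1 + cos(4x))/2 dx = x/2 + sin(4x)/8 + C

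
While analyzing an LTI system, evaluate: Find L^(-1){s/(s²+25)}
L^(-1){s/(s² + w²)}=cos(wt)
Here w=5

Answer: cos(5t)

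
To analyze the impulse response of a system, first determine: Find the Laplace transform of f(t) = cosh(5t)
L{cosh(at)}=s/(s²-a²)
L{cosh(5t)}=s/(s²-25)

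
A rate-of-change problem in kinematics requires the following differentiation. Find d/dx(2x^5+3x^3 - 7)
Power rule: d/dx(ax^n)=n·a·x^(n-1)
Term by term: 10·x^4+9·x^2

Answer: 10x^4+9x^2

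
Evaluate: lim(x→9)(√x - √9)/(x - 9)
Multiply by conjugate (√x + √9)/(√x + √9):
= (x - 9)/((x - 9)(√x + √9)) = 1/(√x + √9)
As x → 9: 1/(2√9)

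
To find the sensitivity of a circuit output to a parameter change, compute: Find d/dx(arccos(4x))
d/dx[arccos(u)] = -u'/√(1-u²), u = 4x, u' = 4

Answer: -4/√(1-16x²)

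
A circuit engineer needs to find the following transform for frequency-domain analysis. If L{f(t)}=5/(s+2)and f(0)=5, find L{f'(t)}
L{f'(t)} = s·F(s) - f(0) = 5s/(s+2)-5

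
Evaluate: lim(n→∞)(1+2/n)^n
This is the definition of e^2: lim(1 + 2/n)^n=e^2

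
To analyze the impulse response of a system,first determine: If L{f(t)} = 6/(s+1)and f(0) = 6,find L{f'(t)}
L{f'(t)} = s·F(s) - f(0) = 6s/(s+1)-6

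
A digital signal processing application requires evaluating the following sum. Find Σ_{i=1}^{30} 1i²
= 1·n(n + 1)(2n + 1)/6 = 1·30·31·61/6 = 9455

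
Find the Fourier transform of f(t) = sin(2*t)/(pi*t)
sin(W * t)/(pi * t) = (W/pi) * sinc(W * t/pi) is the impulse response of the ideal low-pass filter with cutoff W (here W = 2).
Its Fourier transform is a rectangular function:
F(omega) = 1 for |omega| < 2, 0 otherwise

Answer: rect(omega/4) [i.e., 1 for |omega| < 2, 0 otherwise]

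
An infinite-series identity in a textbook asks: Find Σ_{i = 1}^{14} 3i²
=3·n(n + 1)(2n + 1)/6=3·14·15·29/6=3045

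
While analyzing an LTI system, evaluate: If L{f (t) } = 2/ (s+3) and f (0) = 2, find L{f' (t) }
L{f'(t)}=s·F(s) - f(0)=2s/(s+3)-2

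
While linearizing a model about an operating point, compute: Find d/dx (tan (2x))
Chain rule: d/dx[tan(u)] = sec²(u)·u' where u = 2x
u' = 2

Answer: 2·sec²(2x)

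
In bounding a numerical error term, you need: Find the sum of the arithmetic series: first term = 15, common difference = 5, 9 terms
Last term: a_n = 15 + (9 - 1)·5 = 55
Sum = n(a_1 + a_n)/2 = 9(15 + 55)/2 = 315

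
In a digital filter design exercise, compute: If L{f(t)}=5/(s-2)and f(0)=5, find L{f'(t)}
L{f'(t)} = s·F(s) - f(0) = 5s/(s-2) - 5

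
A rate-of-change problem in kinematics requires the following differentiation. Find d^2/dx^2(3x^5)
Apply power rule 2 times:
d^1: 15x^4
d^2: 60x^3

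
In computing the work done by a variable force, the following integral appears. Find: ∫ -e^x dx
Since d/dx[e^x]=+ e^x, we get -1e^x + C

Answer: -e^x + C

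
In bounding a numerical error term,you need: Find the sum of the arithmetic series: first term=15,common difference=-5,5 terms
Last term: a_n = 15+(5-1)·-5 = -5
Sum = n(a_1+a_n)/2 = 5(15+(-5))/2 = 25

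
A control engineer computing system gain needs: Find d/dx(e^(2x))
Chain rule: d/dx[e^u]=e^u · u' where u=2x
u'=2

Answer: 2·e^(2x)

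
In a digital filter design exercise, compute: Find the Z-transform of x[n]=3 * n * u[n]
Z{n*u[n]}=z/(z-1)^2
By linearity: Z{3*n*u[n]}=3z/(z-1)^2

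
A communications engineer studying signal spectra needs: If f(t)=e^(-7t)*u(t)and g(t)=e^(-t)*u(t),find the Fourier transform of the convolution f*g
By the convolution theorem: F{f*g} = F(omega)*G(omega)
F(omega) = 1/(7 + j*omega), G(omega) = 1/(1 + j*omega)
F{f*g} = 1/((7 + j*omega)(1 + j*omega))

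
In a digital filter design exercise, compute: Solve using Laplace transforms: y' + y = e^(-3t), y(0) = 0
Take L: sY - 0 + Y = 1/(s + 3)
Y(s + 1) = 1/(s + 3) + 0
Y = 1/((s + 3)(s + 1)) + 0/(s + 1)
Partial fractions: 1/((s + 3)(s + 1)) = -(1/2)/(s + 3) + (1/2)/(s + 1)
So Y = -(1/2)/(s + 3) + (1/2)/(s + 1)
Inverse Laplace transform (L^(-1){1/(s + 3)} = e^(-3t), L^(-1){1/(s + 1)} = e^(-t)):

Answer: y(t) = (-1/2)·e^(-3t) + (1/2)·e^(-t)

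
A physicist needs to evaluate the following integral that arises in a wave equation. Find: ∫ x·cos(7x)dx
By parts: u=x, dv=cos(7x) dx
du=dx, v=sin(7x)/7
=x·sin(7x)/7 + cos(7x)/7² + C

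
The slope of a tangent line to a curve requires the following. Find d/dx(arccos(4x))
d/dx[arccos(u)]=-u'/√(1-u²), u=4x, u'=4

Answer: -4/√(1-16x²)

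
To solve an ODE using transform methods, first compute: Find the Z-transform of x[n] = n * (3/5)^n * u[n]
Using the property Z{n*a^n*u[n]}=az/(z-a)^2
With a=3/5: X(z)=(3/5)z/(z - 3/5)^2, |z| > 3/5

Answer: (3/5)z/(z - 3/5)^2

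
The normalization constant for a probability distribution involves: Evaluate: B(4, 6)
B(x,y)=Γ(x)Γ(y)/Γ(x + y)=(x-1)!(y-1)!/(x + y-1)!
B(4,6)=3!·5!/9!=1/504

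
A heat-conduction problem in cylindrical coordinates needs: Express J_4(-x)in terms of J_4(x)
For integer n: J_n(-x)=(-1)^n J_n(x)
With n=4: J_4(-x)=(-1)^4 J_4(x)=J_4(x)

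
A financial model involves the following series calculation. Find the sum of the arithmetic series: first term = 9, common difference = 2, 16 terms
Last term: a_n=9+(16-1)·2=39
Sum=n(a_1+a_n)/2=16(9+39)/2=384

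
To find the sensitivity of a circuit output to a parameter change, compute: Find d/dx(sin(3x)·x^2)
Product rule: (fg)'=f'g+fg'
f=sin(3x), f'=3·cos(3x)
g=x^2, g'=2x

Answer: 3·cos(3x)·x^2+2·sin(3x)·x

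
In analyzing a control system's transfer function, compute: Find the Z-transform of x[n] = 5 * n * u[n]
Z{n * u[n]}=z/(z-1)^2
By linearity: Z{5 * n * u[n]}=5z/(z-1)^2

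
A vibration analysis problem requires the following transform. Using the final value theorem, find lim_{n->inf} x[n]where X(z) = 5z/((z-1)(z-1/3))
Final value theorem: lim x[n]=lim_{z->1} (z-1)*X(z)
(z-1)*X(z)=5z/(z-1/3)
As z->1: 5/(1 - 1/3)=5/(2/3)=15/2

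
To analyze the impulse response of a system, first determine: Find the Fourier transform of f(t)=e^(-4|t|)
Using the standard pair: F{e^(-a|t|)} = 2a/(a^2+omega^2)
With a = 4: F(omega) = 8/(16+omega^2)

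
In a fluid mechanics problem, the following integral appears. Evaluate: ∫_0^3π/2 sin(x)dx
Antiderivative: -cos(x)
Evaluate at bounds: [-cos(1·3π/2)/1] - [-cos(1·0)/1]
=(-(0) + (1))/1=1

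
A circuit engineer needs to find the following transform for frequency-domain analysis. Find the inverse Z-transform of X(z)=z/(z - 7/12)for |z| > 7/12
Standard pair: z/(z-a) <-> a^n * u[n] for causal signals
With a=7/12: x[n]=(7/12)^n * u[n]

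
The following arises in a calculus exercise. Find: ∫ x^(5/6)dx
Power rule: ∫ x^(5/6) dx = x^(11/6)/(11/6)+C

Answer: (6/11)·x^(11/6)+C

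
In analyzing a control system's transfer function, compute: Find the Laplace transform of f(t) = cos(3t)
L{cos(wt)} = s/(s² + w²)
L{cos(3t)} = s/(s² + 9)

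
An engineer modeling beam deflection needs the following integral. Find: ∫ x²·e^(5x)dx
Integration by parts twice:
First: u=x², dv=e^(5x) dx => x²e^(5x)/5 - (2/5)∫ xe^(5x) dx
Second (∫ xe^(5x) dx): xe^(5x)/5 - e^(5x)/25
Combining: e^(5x)(x²/5-2x/25+2/125)+C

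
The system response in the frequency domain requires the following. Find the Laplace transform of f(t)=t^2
L{t^n}=n!/s^(n+1)
L{t^2}=2!/s^3=2/s^3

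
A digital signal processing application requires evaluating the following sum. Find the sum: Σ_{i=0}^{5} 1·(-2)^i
Geometric series: S=a(1 - r^n)/(1 - r)
a=1, r=-2, n=6
S=1(1 - 64)/3=-21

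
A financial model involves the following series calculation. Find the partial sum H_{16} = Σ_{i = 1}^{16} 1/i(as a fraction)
H_16 = 1+1/2+1/3+...+1/16
= 2436559/720720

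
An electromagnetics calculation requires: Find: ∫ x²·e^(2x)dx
Integration by parts twice:
First: u=x², dv=e^(2x) dx => x²e^(2x)/2 - (2/2)∫ xe^(2x) dx
Second (∫ xe^(2x) dx): xe^(2x)/2 - e^(2x)/4
Combining: e^(2x)(x²/2-2x/4+2/8)+C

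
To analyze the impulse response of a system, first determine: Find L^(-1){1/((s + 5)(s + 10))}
Partial fractions: 1/((s + 5)(s + 10)) = A/(s + 5) + B/(s + 10)
Cover-up: A = 1/(s + 10)|_{s = -5} = 1/5; B = 1/(s + 5)|_{s = -10} = -1/5
L^(-1) = (1/5)e^(-5t) - (1/5)e^(-10t)

Answer: (1/5)(e^(-5t) - e^(-10t))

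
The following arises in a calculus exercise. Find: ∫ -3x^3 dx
Using power rule: ∫ -3x^3 dx = -3/4 x^4 + C = (-3/4)x^4 + C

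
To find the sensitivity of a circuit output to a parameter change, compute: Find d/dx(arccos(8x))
d/dx[arccos(u)] = -u'/√(1-u²), u = 8x, u' = 8

Answer: -8/√(1 - 64x²)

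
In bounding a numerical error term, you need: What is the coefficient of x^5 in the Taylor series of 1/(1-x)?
1/(1-x) = Σ x^n for |x|<1
All coefficients are 1

Answer: 1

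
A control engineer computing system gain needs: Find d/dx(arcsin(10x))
d/dx[arcsin(u)]=u'/√(1-u²), u=10x, u'=10

Answer: 10/√(1 - 100x²)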